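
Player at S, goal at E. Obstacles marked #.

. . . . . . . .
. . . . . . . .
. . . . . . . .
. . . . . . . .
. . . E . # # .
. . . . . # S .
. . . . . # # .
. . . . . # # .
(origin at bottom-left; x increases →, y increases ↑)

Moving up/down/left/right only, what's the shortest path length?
8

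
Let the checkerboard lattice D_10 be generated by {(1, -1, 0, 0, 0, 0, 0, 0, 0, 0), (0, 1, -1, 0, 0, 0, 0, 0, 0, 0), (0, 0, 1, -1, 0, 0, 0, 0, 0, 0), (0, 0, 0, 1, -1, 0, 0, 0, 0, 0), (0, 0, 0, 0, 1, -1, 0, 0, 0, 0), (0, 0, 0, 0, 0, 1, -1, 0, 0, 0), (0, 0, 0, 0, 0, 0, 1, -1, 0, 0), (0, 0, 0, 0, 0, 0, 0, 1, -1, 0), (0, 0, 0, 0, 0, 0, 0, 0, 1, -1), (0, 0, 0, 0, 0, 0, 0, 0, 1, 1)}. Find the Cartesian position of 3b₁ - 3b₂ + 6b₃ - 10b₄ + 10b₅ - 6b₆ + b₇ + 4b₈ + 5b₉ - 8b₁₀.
(3, -6, 9, -16, 20, -16, 7, 3, -7, -13)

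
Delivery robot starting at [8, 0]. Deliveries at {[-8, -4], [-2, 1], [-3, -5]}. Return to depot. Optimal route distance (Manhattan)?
44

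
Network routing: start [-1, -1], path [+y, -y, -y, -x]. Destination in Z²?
(-2, -2)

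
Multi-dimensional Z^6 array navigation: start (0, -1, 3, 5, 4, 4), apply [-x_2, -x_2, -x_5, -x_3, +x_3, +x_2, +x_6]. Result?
(0, -2, 3, 5, 3, 5)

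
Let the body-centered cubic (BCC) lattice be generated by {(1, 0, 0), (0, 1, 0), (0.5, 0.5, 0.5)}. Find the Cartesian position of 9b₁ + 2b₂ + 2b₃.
(10, 3, 1)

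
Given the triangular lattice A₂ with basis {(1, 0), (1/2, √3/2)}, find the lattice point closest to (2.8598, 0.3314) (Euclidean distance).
(3, 0)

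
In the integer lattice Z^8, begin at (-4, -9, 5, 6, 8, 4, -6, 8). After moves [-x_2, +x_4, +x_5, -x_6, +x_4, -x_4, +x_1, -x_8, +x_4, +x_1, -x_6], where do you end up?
(-2, -10, 5, 8, 9, 2, -6, 7)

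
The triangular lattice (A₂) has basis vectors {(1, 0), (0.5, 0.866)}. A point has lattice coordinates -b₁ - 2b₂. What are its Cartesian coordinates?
(-2, -1.732)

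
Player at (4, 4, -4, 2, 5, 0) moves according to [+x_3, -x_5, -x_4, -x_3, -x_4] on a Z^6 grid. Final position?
(4, 4, -4, 0, 4, 0)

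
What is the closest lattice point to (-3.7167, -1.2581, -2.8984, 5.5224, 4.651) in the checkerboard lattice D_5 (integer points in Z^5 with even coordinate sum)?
(-4, -1, -3, 5, 5)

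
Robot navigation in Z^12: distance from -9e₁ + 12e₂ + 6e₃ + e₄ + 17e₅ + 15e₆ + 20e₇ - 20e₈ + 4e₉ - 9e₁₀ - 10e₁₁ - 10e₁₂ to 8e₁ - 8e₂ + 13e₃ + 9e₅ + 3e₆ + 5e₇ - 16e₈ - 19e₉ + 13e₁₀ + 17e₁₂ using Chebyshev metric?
27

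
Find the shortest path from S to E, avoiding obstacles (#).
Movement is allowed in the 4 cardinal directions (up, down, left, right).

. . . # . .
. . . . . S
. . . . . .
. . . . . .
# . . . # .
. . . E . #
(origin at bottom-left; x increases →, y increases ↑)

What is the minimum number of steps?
6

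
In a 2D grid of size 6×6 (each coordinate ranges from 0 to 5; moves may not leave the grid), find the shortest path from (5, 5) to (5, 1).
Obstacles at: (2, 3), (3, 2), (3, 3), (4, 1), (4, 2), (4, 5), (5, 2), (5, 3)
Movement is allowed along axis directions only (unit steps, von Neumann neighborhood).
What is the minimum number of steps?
14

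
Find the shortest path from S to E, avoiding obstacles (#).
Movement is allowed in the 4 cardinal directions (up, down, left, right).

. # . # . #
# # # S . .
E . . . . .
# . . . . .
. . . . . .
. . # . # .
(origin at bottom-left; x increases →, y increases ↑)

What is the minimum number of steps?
4
(one shortest path: (3, 4) → (3, 3) → (2, 3) → (1, 3) → (0, 3))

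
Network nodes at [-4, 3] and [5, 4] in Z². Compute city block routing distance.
10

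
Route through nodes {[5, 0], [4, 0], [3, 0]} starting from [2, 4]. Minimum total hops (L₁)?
7
(one optimal route: (2, 4) → (3, 0) → (4, 0) → (5, 0))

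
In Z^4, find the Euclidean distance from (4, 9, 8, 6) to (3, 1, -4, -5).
18.1659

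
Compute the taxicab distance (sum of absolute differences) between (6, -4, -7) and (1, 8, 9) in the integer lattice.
33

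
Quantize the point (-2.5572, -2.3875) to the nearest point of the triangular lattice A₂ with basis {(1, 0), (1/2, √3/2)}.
(-2.5, -2.598)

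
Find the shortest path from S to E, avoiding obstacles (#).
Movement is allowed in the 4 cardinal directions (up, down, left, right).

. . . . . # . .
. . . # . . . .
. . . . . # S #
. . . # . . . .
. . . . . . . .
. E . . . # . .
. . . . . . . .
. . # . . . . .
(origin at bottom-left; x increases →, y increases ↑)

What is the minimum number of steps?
8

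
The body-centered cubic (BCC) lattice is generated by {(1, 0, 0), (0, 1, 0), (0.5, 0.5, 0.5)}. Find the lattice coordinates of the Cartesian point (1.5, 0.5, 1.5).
-b₂ + 3b₃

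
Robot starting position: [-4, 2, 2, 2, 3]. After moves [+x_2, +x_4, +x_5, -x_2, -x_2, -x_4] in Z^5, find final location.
(-4, 1, 2, 2, 4)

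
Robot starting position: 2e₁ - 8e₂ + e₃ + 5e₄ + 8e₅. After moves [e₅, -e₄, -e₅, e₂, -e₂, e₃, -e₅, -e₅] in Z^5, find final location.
(2, -8, 2, 4, 6)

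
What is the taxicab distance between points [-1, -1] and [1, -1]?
2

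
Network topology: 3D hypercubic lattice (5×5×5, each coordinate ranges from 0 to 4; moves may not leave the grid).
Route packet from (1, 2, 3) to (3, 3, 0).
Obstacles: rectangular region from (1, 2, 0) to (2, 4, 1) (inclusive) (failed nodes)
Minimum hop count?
6
(one shortest path: (1, 2, 3) → (2, 2, 3) → (3, 2, 3) → (3, 3, 3) → (3, 3, 2) → (3, 3, 1) → (3, 3, 0))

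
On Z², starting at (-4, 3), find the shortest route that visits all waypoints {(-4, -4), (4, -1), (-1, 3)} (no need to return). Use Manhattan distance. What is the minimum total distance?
23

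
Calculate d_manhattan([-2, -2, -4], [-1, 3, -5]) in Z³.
7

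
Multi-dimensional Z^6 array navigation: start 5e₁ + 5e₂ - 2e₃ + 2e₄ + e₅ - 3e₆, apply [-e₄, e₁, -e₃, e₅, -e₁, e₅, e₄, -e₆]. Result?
(5, 5, -3, 2, 3, -4)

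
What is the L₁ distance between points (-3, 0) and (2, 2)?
7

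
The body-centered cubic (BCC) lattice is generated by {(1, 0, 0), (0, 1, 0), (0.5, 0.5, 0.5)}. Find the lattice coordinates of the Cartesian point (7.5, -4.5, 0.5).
7b₁ - 5b₂ + b₃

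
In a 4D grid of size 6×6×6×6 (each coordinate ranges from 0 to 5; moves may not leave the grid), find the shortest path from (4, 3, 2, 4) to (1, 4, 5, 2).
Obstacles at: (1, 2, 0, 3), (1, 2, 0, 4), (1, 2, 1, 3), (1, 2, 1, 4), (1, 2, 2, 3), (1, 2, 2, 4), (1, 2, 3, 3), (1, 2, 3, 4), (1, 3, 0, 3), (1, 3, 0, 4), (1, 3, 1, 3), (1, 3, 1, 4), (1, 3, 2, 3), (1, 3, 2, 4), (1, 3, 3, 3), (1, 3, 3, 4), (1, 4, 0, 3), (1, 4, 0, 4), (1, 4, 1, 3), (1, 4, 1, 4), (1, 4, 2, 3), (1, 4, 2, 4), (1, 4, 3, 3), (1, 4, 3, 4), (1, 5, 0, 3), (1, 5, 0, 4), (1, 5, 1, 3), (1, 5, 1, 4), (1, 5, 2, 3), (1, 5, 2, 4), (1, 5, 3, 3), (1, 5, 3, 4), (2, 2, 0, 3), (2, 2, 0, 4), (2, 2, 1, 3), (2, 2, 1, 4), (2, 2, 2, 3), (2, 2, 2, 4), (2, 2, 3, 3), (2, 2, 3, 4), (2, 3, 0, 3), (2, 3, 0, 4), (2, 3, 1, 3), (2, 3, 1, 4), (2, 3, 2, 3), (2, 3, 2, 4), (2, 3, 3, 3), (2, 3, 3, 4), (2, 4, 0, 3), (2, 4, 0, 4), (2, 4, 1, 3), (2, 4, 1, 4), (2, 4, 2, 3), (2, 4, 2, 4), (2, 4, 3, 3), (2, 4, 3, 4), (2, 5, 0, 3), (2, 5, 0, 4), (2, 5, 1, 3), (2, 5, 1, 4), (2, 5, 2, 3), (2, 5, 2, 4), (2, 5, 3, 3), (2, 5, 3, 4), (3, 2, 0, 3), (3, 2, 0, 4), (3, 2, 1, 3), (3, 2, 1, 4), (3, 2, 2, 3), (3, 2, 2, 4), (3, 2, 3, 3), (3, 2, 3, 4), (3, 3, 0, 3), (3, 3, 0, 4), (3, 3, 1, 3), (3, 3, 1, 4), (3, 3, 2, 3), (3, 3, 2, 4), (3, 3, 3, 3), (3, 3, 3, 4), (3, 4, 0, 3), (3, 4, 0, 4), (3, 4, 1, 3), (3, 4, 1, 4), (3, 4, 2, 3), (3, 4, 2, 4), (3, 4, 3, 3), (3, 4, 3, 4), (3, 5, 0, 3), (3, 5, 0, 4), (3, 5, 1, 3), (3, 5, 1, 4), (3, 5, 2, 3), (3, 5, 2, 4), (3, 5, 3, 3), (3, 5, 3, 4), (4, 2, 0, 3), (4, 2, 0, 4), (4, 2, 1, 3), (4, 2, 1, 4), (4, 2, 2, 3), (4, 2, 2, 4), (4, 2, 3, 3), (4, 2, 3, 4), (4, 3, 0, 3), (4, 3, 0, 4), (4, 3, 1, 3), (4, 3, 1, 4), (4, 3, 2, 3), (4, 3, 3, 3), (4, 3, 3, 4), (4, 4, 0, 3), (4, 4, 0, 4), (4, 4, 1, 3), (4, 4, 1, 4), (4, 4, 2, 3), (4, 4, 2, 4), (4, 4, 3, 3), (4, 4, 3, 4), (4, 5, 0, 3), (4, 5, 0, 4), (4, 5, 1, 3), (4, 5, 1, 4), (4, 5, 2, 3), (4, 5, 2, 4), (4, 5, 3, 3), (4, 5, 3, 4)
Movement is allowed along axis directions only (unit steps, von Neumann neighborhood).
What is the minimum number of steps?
11
(one shortest path: (4, 3, 2, 4) → (5, 3, 2, 4) → (5, 4, 2, 4) → (5, 4, 3, 4) → (5, 4, 4, 4) → (4, 4, 4, 4) → (3, 4, 4, 4) → (2, 4, 4, 4) → (1, 4, 4, 4) → (1, 4, 5, 4) → (1, 4, 5, 3) → (1, 4, 5, 2))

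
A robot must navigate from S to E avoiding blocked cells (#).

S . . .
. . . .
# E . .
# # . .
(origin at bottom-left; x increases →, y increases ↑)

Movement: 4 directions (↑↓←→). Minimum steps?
3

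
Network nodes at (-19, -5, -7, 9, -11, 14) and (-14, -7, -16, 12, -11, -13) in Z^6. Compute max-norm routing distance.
27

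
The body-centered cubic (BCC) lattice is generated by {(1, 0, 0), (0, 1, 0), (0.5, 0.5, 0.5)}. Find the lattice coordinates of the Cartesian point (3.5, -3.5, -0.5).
4b₁ - 3b₂ - b₃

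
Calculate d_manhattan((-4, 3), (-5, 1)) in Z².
3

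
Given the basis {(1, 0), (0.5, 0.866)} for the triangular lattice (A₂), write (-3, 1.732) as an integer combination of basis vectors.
-4b₁ + 2b₂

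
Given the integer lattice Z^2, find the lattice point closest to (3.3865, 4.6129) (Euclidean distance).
(3, 5)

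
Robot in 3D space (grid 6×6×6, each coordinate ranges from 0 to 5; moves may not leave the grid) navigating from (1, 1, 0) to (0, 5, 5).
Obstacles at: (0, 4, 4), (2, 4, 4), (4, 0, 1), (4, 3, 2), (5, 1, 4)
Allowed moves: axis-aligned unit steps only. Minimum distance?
10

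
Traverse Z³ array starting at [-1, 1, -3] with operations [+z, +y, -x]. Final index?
(-2, 2, -2)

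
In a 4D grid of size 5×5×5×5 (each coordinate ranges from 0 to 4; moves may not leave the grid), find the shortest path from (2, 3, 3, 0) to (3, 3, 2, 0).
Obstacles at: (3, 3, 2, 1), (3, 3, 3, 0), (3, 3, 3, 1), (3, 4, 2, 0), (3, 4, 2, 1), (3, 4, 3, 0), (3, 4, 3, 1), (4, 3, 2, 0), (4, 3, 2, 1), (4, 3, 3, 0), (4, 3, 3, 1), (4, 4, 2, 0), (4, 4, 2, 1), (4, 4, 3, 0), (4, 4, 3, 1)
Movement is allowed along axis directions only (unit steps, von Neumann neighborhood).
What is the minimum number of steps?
2
(one shortest path: (2, 3, 3, 0) → (2, 3, 2, 0) → (3, 3, 2, 0))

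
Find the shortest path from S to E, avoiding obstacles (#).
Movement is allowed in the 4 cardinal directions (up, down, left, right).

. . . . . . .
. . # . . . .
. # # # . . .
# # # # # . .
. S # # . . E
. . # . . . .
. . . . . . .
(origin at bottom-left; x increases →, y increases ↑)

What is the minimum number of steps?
9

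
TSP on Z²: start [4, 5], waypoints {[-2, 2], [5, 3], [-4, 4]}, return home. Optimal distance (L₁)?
24
(one optimal route: (4, 5) → (5, 3) → (-2, 2) → (-4, 4) → (4, 5))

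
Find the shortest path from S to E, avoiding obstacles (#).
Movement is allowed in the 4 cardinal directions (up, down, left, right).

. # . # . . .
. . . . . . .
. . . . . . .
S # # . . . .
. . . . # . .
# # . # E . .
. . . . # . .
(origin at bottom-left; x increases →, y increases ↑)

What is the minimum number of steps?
10
(one shortest path: (0, 3) → (0, 2) → (1, 2) → (2, 2) → (3, 2) → (3, 3) → (4, 3) → (5, 3) → (5, 2) → (5, 1) → (4, 1))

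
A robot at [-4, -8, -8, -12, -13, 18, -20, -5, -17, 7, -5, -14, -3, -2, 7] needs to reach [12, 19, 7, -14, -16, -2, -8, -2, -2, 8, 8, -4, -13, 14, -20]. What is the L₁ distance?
190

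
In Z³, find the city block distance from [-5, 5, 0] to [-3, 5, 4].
6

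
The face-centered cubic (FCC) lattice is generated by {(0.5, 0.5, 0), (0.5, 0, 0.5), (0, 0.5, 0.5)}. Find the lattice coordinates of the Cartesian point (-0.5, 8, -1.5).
9b₁ - 10b₂ + 7b₃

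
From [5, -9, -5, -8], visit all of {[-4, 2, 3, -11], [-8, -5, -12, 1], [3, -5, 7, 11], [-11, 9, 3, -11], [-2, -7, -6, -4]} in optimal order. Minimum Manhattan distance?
127
(one optimal route: (5, -9, -5, -8) → (-2, -7, -6, -4) → (-8, -5, -12, 1) → (3, -5, 7, 11) → (-4, 2, 3, -11) → (-11, 9, 3, -11))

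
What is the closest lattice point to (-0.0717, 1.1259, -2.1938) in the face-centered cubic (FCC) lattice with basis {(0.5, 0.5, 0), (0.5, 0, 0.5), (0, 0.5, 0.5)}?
(0, 1, -2)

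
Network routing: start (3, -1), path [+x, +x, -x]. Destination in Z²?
(4, -1)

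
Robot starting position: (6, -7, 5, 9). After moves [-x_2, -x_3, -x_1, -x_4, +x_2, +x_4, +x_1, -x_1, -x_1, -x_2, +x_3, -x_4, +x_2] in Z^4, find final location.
(4, -7, 5, 8)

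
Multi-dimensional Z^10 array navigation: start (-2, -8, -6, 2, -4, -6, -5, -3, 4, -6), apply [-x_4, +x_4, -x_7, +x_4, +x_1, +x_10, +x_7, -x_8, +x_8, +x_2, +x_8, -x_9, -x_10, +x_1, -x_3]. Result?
(0, -7, -7, 3, -4, -6, -5, -2, 3, -6)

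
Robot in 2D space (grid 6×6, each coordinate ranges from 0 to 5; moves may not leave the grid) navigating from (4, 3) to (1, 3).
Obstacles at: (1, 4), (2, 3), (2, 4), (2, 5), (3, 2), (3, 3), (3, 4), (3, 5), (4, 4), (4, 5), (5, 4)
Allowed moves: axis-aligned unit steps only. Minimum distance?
7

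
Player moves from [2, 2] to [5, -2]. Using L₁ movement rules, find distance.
7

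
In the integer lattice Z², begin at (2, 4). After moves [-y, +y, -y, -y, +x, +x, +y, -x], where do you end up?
(3, 3)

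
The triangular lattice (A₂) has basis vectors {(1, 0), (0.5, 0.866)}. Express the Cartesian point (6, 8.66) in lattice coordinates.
b₁ + 10b₂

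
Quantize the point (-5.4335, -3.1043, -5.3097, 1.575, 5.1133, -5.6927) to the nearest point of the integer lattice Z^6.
(-5, -3, -5, 2, 5, -6)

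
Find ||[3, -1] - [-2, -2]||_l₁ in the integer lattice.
6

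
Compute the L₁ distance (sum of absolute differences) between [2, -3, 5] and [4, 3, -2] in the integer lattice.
15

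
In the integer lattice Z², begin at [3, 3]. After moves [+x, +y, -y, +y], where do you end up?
(4, 4)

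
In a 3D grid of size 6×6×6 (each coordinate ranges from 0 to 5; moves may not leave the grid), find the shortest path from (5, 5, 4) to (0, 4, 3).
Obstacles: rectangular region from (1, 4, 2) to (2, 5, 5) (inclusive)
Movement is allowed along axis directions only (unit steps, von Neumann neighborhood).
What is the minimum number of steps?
9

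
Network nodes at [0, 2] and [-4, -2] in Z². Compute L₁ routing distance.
8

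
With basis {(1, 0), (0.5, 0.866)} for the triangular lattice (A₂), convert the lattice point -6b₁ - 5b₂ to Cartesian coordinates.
(-8.5, -4.33)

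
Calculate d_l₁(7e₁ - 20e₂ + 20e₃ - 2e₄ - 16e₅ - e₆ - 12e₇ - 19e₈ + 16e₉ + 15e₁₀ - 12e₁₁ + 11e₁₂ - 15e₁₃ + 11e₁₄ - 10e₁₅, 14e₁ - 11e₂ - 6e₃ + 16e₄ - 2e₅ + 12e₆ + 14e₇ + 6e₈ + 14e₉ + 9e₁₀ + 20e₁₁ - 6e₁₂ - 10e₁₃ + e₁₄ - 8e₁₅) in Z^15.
212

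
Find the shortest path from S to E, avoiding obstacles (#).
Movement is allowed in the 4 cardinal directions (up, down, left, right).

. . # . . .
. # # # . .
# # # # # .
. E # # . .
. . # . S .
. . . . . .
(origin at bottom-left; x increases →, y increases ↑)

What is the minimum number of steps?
6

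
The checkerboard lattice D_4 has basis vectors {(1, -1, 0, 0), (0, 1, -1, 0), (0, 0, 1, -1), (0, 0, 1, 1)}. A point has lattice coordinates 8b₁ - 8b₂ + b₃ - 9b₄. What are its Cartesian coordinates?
(8, -16, 0, -10)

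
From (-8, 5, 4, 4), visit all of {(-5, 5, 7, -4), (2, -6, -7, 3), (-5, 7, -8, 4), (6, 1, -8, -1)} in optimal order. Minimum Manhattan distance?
77
(one optimal route: (-8, 5, 4, 4) → (-5, 5, 7, -4) → (-5, 7, -8, 4) → (2, -6, -7, 3) → (6, 1, -8, -1))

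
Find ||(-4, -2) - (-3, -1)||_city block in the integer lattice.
2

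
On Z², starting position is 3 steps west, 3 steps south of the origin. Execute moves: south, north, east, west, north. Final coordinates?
(-3, -2)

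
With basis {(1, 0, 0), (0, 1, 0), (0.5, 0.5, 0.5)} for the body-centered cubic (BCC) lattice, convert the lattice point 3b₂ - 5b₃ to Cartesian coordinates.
(-2.5, 0.5, -2.5)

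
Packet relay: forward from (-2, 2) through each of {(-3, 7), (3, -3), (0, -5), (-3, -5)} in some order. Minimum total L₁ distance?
26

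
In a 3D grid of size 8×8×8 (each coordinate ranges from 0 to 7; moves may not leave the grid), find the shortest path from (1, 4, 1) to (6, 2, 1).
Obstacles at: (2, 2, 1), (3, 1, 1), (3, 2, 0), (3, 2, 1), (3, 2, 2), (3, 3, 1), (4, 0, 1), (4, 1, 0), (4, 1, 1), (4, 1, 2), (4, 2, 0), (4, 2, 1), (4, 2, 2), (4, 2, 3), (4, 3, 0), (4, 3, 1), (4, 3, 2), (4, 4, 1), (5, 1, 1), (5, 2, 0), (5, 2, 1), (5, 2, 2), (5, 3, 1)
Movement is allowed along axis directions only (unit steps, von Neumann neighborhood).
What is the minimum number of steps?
9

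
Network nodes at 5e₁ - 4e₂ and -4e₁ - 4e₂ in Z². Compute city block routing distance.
9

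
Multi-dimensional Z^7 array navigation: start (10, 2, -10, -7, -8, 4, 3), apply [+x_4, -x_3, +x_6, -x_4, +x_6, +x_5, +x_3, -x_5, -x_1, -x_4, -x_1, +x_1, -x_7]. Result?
(9, 2, -10, -8, -8, 6, 2)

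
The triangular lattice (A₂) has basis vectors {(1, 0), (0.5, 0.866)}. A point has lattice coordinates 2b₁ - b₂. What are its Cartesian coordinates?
(1.5, -0.866)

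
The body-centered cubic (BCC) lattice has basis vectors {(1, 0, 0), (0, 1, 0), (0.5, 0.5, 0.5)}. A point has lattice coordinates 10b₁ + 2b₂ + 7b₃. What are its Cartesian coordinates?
(13.5, 5.5, 3.5)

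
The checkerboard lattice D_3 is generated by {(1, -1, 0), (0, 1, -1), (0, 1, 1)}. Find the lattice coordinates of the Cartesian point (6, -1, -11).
6b₁ + 8b₂ - 3b₃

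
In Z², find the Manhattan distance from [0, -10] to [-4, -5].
9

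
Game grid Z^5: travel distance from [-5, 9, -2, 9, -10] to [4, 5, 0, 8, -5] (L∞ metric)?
9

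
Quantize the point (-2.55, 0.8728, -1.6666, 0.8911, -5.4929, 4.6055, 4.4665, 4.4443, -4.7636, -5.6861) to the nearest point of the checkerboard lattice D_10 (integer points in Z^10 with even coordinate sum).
(-3, 1, -2, 1, -5, 5, 4, 4, -5, -6)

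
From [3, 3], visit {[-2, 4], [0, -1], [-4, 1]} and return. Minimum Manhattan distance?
24
(one optimal route: (3, 3) → (-2, 4) → (-4, 1) → (0, -1) → (3, 3))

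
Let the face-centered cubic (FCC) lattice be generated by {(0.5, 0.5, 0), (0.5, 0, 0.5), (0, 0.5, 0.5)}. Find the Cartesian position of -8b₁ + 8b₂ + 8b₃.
(0, 0, 8)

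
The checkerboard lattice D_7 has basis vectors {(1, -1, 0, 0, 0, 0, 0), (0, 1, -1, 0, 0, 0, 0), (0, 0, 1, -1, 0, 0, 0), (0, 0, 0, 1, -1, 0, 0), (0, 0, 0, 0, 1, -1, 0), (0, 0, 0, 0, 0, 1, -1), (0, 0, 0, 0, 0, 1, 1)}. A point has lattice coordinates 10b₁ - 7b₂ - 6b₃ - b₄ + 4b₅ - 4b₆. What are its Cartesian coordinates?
(10, -17, 1, 5, 5, -8, 4)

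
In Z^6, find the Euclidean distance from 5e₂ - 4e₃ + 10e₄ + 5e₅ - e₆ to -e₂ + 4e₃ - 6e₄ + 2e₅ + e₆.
19.2094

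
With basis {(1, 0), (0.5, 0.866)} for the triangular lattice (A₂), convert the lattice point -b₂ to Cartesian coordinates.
(-0.5, -0.866)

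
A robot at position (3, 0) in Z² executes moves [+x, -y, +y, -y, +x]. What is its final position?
(5, -1)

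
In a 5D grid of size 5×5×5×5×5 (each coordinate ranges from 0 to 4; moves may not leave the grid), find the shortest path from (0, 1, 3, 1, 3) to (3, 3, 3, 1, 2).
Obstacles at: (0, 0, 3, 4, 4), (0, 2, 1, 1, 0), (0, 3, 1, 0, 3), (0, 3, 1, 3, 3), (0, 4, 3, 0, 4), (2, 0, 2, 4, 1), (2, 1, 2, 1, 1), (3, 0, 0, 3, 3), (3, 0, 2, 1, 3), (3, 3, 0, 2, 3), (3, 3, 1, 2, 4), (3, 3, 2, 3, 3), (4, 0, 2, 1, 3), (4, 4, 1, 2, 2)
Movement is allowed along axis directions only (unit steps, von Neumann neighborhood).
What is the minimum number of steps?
6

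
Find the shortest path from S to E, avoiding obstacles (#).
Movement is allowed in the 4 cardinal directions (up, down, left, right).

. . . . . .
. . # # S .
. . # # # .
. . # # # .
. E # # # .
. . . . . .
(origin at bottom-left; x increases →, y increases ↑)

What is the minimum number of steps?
8
(one shortest path: (4, 4) → (4, 5) → (3, 5) → (2, 5) → (1, 5) → (1, 4) → (1, 3) → (1, 2) → (1, 1))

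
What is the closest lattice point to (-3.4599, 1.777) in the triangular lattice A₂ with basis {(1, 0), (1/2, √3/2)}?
(-3, 1.732)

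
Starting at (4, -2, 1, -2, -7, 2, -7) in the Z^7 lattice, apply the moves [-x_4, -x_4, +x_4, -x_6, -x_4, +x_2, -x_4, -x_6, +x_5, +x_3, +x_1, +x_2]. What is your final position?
(5, 0, 2, -5, -6, 0, -7)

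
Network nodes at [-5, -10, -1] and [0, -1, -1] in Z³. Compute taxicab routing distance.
14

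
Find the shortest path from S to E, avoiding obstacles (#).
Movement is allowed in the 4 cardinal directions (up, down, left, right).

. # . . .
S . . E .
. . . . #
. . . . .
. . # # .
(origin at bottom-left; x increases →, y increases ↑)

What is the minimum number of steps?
3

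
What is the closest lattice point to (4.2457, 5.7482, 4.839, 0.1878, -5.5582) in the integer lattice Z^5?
(4, 6, 5, 0, -6)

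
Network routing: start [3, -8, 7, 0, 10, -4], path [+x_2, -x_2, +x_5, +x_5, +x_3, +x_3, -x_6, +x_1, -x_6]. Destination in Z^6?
(4, -8, 9, 0, 12, -6)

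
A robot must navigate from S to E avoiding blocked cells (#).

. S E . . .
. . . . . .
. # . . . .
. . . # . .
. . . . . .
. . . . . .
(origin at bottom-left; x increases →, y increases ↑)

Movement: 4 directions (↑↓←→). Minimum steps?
1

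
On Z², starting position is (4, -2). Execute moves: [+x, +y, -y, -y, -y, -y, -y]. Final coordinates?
(5, -6)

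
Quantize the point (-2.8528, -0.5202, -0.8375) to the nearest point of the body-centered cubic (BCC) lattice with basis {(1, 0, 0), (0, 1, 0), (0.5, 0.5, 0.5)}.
(-2.5, -0.5, -0.5)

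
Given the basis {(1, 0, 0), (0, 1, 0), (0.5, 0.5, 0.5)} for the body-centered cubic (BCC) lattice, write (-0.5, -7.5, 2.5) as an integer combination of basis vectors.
-3b₁ - 10b₂ + 5b₃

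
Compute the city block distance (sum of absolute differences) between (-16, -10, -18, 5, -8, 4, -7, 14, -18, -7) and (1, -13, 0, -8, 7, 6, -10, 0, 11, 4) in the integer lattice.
125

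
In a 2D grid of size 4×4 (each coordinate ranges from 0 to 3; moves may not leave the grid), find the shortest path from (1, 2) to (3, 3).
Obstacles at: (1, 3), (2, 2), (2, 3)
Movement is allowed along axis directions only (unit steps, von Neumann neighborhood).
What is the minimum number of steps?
5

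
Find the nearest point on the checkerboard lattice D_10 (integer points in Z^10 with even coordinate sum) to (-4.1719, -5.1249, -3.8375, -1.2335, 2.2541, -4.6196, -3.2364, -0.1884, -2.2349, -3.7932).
(-4, -5, -4, -1, 2, -5, -3, 0, -2, -4)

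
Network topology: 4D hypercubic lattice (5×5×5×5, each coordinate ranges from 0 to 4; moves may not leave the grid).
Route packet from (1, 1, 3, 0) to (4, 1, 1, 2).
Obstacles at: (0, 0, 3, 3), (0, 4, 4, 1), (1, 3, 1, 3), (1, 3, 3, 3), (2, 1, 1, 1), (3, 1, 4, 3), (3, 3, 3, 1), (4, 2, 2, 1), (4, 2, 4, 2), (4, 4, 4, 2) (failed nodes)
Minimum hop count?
7
(one shortest path: (1, 1, 3, 0) → (2, 1, 3, 0) → (3, 1, 3, 0) → (4, 1, 3, 0) → (4, 1, 2, 0) → (4, 1, 1, 0) → (4, 1, 1, 1) → (4, 1, 1, 2))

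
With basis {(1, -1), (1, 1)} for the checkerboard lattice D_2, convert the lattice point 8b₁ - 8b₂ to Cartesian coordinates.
(0, -16)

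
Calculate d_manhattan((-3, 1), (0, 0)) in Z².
4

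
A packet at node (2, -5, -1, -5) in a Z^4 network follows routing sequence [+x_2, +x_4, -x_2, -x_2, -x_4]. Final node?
(2, -6, -1, -5)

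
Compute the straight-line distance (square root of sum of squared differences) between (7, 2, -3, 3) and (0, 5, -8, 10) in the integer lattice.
11.4891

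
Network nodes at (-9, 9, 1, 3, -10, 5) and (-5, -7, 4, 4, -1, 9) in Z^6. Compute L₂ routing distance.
19.4679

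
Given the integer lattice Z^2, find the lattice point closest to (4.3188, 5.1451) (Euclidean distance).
(4, 5)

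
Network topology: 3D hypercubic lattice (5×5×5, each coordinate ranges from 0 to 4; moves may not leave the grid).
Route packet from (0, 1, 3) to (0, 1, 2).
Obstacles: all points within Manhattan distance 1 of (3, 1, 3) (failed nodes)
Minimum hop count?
1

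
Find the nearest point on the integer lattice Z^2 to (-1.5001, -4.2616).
(-2, -4)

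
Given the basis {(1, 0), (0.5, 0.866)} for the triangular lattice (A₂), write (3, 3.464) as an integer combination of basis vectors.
b₁ + 4b₂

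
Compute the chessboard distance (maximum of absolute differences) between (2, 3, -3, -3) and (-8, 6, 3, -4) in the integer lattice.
10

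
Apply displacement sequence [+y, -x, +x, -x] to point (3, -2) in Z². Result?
(2, -1)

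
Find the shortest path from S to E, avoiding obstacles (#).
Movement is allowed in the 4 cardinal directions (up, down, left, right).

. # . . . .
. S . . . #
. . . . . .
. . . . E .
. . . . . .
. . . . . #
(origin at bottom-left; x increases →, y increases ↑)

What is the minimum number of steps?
5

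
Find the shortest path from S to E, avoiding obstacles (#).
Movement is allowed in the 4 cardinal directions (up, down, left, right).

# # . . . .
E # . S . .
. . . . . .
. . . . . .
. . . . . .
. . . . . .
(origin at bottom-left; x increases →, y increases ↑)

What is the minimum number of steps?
5
(one shortest path: (3, 4) → (2, 4) → (2, 3) → (1, 3) → (0, 3) → (0, 4))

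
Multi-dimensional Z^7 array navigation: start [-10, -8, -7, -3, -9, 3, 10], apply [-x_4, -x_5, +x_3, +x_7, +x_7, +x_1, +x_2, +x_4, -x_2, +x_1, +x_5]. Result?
(-8, -8, -6, -3, -9, 3, 12)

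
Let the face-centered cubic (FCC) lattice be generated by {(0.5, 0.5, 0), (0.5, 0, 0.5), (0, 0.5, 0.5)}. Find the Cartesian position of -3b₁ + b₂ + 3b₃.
(-1, 0, 2)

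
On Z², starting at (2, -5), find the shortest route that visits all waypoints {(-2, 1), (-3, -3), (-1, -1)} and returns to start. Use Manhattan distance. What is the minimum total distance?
22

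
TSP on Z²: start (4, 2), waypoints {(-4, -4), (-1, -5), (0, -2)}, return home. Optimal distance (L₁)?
30
(one optimal route: (4, 2) → (-4, -4) → (-1, -5) → (0, -2) → (4, 2))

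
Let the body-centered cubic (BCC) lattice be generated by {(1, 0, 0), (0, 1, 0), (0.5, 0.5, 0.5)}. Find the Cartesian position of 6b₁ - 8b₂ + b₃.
(6.5, -7.5, 0.5)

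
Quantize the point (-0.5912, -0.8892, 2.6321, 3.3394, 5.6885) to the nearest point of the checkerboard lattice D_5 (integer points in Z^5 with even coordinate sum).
(-1, -1, 3, 3, 6)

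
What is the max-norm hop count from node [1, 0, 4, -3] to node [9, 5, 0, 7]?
10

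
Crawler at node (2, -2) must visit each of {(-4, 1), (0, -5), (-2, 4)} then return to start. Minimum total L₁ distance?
30
(one optimal route: (2, -2) → (-4, 1) → (-2, 4) → (0, -5) → (2, -2))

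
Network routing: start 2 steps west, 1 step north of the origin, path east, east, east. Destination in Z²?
(1, 1)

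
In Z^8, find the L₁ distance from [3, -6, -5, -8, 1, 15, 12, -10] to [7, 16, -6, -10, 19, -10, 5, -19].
88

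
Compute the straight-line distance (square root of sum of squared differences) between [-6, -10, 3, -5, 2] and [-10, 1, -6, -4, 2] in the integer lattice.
14.7986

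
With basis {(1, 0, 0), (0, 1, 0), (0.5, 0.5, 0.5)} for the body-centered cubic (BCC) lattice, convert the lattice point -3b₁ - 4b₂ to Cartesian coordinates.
(-3, -4, 0)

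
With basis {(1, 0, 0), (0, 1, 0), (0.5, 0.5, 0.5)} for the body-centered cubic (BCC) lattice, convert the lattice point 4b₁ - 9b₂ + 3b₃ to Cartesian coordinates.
(5.5, -7.5, 1.5)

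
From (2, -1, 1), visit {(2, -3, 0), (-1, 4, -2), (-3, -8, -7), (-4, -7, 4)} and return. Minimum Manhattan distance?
60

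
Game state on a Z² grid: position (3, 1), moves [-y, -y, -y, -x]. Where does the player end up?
(2, -2)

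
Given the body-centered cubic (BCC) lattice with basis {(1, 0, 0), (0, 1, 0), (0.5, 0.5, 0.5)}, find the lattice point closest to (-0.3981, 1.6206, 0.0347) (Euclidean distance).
(-0.5, 1.5, 0.5)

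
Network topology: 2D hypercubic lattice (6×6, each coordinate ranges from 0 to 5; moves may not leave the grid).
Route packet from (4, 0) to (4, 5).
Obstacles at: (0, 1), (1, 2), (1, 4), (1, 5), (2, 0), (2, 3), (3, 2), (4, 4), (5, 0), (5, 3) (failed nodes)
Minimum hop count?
7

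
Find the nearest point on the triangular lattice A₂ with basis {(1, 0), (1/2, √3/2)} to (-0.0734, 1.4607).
(0, 1.732)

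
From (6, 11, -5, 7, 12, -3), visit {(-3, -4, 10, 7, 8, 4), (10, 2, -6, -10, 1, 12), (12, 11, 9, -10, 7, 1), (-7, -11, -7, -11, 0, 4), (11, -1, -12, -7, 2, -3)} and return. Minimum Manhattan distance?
266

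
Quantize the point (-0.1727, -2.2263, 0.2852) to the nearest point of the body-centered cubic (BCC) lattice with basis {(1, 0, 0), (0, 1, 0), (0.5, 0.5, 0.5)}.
(0, -2, 0)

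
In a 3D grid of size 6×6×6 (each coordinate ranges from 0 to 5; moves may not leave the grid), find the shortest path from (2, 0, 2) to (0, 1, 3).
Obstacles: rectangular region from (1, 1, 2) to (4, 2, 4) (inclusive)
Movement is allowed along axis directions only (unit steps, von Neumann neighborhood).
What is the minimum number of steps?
4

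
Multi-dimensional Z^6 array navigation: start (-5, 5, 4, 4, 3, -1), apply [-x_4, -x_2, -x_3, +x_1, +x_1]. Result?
(-3, 4, 3, 3, 3, -1)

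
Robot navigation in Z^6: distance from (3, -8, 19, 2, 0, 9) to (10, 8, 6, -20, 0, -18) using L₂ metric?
41.0731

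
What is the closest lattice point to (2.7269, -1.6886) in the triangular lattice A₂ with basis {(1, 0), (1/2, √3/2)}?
(3, -1.732)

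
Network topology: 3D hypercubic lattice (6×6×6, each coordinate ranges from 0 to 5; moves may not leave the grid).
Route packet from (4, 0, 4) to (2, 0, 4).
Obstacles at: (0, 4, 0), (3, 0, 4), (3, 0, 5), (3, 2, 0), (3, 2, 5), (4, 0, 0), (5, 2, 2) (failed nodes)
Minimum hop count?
4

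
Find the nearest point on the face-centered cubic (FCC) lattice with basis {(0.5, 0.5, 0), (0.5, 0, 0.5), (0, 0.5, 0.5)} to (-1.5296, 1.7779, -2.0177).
(-1.5, 1.5, -2)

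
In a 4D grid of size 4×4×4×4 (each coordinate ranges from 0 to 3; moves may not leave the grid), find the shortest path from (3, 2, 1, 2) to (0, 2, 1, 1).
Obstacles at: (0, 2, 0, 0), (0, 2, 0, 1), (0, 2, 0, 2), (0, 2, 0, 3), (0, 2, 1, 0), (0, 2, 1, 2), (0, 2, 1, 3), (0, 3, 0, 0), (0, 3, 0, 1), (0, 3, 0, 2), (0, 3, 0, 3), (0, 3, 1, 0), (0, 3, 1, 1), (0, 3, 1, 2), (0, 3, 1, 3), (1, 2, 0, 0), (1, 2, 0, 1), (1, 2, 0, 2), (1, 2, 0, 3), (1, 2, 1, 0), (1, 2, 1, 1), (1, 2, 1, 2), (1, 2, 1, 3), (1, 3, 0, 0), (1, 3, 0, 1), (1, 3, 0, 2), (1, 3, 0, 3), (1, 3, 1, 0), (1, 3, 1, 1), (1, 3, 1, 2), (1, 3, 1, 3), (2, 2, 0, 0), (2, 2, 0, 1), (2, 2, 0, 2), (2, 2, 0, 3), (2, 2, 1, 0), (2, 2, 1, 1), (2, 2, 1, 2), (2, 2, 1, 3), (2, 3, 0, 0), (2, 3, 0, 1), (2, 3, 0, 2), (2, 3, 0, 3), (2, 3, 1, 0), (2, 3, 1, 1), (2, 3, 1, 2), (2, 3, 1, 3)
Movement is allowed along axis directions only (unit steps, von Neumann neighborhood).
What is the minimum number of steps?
6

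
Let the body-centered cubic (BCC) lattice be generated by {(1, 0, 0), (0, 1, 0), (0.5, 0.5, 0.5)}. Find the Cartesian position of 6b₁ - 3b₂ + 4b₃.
(8, -1, 2)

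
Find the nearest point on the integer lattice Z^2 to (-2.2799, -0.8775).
(-2, -1)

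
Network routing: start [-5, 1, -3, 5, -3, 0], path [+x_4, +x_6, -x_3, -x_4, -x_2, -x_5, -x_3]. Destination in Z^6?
(-5, 0, -5, 5, -4, 1)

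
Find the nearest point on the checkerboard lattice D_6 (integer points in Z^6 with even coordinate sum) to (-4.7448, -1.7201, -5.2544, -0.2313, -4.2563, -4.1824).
(-5, -2, -5, 0, -4, -4)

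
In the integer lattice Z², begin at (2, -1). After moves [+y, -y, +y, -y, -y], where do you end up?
(2, -2)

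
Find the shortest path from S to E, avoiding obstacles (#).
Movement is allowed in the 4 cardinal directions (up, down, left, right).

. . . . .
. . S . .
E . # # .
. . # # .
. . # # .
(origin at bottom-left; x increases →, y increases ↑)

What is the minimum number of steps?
3
(one shortest path: (2, 3) → (1, 3) → (0, 3) → (0, 2))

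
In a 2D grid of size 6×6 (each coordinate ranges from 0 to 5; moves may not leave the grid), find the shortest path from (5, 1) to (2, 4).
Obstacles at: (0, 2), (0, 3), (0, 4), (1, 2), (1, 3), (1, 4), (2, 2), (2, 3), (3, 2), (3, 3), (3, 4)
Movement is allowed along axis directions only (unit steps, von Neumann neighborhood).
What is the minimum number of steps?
8
(one shortest path: (5, 1) → (4, 1) → (4, 2) → (4, 3) → (4, 4) → (4, 5) → (3, 5) → (2, 5) → (2, 4))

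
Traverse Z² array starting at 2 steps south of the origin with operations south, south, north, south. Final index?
(0, -4)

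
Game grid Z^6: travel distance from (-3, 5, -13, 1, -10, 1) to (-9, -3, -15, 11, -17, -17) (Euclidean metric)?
24.0208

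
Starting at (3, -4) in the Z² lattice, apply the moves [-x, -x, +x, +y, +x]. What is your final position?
(3, -3)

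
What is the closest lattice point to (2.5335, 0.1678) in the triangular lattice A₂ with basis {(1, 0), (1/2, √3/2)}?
(3, 0)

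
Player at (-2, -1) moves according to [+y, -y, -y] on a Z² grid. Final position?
(-2, -2)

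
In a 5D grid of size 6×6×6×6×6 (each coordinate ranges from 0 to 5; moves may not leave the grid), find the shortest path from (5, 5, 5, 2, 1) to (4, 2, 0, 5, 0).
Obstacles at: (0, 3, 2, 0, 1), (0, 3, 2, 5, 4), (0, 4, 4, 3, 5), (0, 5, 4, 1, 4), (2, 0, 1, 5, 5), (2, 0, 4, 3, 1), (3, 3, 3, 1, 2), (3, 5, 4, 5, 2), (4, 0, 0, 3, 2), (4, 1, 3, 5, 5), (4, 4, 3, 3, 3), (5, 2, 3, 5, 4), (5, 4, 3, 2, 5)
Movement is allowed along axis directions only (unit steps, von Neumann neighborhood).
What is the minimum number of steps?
13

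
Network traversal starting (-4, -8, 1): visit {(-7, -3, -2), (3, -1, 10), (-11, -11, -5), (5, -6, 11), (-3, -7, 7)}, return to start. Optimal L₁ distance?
84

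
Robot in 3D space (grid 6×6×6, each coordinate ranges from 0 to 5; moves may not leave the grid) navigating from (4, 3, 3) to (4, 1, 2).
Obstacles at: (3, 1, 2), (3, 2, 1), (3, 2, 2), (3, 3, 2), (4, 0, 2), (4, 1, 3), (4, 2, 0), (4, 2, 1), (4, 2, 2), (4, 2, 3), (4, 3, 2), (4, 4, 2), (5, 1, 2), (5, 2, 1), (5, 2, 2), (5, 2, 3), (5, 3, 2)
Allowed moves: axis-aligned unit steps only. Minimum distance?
9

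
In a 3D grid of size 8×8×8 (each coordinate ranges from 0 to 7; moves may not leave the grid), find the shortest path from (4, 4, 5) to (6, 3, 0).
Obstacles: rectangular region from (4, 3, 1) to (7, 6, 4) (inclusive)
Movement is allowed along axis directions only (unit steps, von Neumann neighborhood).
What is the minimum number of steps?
10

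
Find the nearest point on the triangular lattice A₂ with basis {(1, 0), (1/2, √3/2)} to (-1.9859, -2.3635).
(-1.5, -2.598)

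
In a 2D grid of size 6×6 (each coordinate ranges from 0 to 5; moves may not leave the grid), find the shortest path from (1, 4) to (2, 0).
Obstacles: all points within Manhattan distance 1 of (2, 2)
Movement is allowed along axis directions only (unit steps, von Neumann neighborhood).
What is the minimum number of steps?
7
(one shortest path: (1, 4) → (0, 4) → (0, 3) → (0, 2) → (0, 1) → (1, 1) → (1, 0) → (2, 0))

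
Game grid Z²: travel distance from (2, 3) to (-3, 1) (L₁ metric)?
7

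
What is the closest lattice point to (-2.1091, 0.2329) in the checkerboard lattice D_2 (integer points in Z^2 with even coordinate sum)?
(-2, 0)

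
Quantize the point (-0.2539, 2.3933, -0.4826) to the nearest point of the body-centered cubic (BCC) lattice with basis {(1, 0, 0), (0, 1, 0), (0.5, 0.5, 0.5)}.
(-0.5, 2.5, -0.5)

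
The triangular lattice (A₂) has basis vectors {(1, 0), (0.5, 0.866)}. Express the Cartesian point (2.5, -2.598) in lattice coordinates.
4b₁ - 3b₂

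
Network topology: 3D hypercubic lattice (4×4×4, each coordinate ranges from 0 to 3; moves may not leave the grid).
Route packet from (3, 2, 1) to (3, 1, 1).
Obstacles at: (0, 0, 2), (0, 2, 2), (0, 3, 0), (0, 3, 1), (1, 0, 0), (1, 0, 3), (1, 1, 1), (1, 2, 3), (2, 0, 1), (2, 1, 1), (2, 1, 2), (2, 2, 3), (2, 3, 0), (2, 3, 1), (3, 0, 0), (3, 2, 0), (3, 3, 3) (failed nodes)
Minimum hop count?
1
(one shortest path: (3, 2, 1) → (3, 1, 1))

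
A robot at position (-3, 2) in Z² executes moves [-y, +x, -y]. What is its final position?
(-2, 0)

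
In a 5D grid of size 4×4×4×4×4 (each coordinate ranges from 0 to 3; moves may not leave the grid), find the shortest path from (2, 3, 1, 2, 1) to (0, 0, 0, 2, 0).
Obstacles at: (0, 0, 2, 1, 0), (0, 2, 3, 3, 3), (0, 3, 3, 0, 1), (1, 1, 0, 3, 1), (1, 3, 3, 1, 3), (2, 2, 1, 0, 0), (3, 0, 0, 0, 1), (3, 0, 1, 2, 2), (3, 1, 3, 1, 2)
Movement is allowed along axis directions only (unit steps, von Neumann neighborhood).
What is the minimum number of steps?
7
(one shortest path: (2, 3, 1, 2, 1) → (1, 3, 1, 2, 1) → (0, 3, 1, 2, 1) → (0, 2, 1, 2, 1) → (0, 1, 1, 2, 1) → (0, 0, 1, 2, 1) → (0, 0, 0, 2, 1) → (0, 0, 0, 2, 0))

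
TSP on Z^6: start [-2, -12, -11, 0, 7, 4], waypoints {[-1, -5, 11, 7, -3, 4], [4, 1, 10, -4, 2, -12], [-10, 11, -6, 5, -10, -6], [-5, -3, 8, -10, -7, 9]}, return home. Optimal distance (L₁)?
268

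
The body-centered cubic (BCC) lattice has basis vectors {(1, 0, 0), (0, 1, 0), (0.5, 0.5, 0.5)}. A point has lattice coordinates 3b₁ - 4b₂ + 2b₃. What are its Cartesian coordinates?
(4, -3, 1)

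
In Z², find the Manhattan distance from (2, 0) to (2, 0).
0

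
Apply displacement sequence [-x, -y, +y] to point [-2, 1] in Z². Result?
(-3, 1)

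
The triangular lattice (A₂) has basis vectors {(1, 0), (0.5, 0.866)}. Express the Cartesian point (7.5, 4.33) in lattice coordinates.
5b₁ + 5b₂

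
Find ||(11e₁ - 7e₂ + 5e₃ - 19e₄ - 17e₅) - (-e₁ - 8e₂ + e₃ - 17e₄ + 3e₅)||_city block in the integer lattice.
39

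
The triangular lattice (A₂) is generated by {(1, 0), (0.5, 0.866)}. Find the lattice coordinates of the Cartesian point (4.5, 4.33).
2b₁ + 5b₂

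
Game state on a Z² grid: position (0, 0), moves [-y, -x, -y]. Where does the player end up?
(-1, -2)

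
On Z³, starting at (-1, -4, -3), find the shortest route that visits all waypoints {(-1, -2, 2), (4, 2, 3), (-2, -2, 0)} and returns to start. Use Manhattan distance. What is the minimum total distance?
36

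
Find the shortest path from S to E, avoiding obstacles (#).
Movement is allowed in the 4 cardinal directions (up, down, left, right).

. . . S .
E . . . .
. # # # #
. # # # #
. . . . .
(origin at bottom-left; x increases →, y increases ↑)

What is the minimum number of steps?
4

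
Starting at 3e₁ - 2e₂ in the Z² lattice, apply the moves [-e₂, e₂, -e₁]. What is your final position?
(2, -2)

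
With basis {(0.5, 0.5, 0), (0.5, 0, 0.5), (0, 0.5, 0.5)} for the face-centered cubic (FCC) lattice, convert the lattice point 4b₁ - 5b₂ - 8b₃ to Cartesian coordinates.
(-0.5, -2, -6.5)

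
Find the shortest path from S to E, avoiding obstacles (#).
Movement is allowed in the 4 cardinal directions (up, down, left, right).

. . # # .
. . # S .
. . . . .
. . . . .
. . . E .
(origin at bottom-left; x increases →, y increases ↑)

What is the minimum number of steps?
3
(one shortest path: (3, 3) → (3, 2) → (3, 1) → (3, 0))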